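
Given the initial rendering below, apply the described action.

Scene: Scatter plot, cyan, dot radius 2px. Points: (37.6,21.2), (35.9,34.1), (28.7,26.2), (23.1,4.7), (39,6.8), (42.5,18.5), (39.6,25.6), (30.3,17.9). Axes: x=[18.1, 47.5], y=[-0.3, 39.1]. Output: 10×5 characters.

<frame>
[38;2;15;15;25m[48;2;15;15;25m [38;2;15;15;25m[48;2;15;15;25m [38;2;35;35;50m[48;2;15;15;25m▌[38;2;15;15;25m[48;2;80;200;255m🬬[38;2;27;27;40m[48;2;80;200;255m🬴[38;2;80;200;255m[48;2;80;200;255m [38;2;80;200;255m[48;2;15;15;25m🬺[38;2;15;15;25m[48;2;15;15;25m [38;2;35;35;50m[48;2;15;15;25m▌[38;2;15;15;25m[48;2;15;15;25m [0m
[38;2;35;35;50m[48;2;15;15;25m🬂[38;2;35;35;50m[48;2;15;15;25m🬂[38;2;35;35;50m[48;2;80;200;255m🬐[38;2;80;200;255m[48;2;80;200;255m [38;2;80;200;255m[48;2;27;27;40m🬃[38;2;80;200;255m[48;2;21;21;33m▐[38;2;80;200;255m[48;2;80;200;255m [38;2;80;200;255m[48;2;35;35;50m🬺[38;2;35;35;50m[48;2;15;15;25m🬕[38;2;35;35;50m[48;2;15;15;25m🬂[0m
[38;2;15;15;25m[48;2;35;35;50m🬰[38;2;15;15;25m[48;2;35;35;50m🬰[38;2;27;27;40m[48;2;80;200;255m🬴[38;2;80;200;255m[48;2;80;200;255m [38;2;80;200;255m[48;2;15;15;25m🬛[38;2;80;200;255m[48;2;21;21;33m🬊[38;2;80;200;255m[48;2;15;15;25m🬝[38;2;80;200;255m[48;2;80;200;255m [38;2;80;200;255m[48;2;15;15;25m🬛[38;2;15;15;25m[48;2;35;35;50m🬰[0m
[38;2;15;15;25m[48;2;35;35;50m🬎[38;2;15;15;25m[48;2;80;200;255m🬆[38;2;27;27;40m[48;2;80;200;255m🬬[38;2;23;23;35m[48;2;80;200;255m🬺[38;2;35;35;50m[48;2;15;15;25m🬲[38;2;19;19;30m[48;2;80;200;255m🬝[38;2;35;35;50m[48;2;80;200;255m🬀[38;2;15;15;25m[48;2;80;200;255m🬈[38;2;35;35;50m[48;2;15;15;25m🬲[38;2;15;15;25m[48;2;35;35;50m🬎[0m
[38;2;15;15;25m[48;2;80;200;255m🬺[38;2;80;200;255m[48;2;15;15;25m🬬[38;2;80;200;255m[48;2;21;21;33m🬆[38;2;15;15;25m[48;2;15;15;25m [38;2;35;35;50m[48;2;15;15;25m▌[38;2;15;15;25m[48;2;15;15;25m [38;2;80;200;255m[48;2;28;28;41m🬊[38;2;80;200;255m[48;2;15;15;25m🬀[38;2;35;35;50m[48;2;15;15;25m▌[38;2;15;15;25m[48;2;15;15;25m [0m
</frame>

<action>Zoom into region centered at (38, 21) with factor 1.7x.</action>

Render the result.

<frame>
[38;2;15;15;25m[48;2;80;200;255m🬊[38;2;15;15;25m[48;2;15;15;25m [38;2;80;200;255m[48;2;27;27;40m🬁[38;2;80;200;255m[48;2;15;15;25m🬬[38;2;80;200;255m[48;2;21;21;33m🬆[38;2;15;15;25m[48;2;80;200;255m🬝[38;2;35;35;50m[48;2;15;15;25m▌[38;2;15;15;25m[48;2;15;15;25m [38;2;35;35;50m[48;2;15;15;25m▌[38;2;15;15;25m[48;2;15;15;25m [0m
[38;2;80;200;255m[48;2;15;15;25m🬝[38;2;80;200;255m[48;2;19;19;30m🬀[38;2;35;35;50m[48;2;15;15;25m🬕[38;2;35;35;50m[48;2;15;15;25m🬂[38;2;35;35;50m[48;2;80;200;255m🬆[38;2;80;200;255m[48;2;80;200;255m [38;2;80;200;255m[48;2;25;25;37m🬛[38;2;35;35;50m[48;2;15;15;25m🬂[38;2;35;35;50m[48;2;15;15;25m🬕[38;2;35;35;50m[48;2;15;15;25m🬂[0m
[38;2;15;15;25m[48;2;80;200;255m🬀[38;2;21;21;33m[48;2;80;200;255m🬊[38;2;35;35;50m[48;2;15;15;25m🬛[38;2;23;23;35m[48;2;80;200;255m🬺[38;2;80;200;255m[48;2;35;35;50m🬬[38;2;80;200;255m[48;2;21;21;33m🬆[38;2;28;28;41m[48;2;80;200;255m🬆[38;2;80;200;255m[48;2;15;15;25m🬺[38;2;27;27;40m[48;2;80;200;255m🬬[38;2;15;15;25m[48;2;35;35;50m🬰[0m
[38;2;80;200;255m[48;2;28;28;41m🬊[38;2;80;200;255m[48;2;23;23;35m🬀[38;2;35;35;50m[48;2;15;15;25m🬲[38;2;15;15;25m[48;2;35;35;50m🬎[38;2;35;35;50m[48;2;15;15;25m🬲[38;2;15;15;25m[48;2;35;35;50m🬎[38;2;80;200;255m[48;2;31;31;45m🬁[38;2;80;200;255m[48;2;28;28;41m🬆[38;2;35;35;50m[48;2;15;15;25m🬲[38;2;15;15;25m[48;2;35;35;50m🬎[0m
[38;2;15;15;25m[48;2;15;15;25m [38;2;15;15;25m[48;2;15;15;25m [38;2;35;35;50m[48;2;15;15;25m▌[38;2;15;15;25m[48;2;15;15;25m [38;2;35;35;50m[48;2;15;15;25m▌[38;2;15;15;25m[48;2;15;15;25m [38;2;35;35;50m[48;2;15;15;25m▌[38;2;15;15;25m[48;2;15;15;25m [38;2;35;35;50m[48;2;15;15;25m▌[38;2;15;15;25m[48;2;15;15;25m [0m
</frame>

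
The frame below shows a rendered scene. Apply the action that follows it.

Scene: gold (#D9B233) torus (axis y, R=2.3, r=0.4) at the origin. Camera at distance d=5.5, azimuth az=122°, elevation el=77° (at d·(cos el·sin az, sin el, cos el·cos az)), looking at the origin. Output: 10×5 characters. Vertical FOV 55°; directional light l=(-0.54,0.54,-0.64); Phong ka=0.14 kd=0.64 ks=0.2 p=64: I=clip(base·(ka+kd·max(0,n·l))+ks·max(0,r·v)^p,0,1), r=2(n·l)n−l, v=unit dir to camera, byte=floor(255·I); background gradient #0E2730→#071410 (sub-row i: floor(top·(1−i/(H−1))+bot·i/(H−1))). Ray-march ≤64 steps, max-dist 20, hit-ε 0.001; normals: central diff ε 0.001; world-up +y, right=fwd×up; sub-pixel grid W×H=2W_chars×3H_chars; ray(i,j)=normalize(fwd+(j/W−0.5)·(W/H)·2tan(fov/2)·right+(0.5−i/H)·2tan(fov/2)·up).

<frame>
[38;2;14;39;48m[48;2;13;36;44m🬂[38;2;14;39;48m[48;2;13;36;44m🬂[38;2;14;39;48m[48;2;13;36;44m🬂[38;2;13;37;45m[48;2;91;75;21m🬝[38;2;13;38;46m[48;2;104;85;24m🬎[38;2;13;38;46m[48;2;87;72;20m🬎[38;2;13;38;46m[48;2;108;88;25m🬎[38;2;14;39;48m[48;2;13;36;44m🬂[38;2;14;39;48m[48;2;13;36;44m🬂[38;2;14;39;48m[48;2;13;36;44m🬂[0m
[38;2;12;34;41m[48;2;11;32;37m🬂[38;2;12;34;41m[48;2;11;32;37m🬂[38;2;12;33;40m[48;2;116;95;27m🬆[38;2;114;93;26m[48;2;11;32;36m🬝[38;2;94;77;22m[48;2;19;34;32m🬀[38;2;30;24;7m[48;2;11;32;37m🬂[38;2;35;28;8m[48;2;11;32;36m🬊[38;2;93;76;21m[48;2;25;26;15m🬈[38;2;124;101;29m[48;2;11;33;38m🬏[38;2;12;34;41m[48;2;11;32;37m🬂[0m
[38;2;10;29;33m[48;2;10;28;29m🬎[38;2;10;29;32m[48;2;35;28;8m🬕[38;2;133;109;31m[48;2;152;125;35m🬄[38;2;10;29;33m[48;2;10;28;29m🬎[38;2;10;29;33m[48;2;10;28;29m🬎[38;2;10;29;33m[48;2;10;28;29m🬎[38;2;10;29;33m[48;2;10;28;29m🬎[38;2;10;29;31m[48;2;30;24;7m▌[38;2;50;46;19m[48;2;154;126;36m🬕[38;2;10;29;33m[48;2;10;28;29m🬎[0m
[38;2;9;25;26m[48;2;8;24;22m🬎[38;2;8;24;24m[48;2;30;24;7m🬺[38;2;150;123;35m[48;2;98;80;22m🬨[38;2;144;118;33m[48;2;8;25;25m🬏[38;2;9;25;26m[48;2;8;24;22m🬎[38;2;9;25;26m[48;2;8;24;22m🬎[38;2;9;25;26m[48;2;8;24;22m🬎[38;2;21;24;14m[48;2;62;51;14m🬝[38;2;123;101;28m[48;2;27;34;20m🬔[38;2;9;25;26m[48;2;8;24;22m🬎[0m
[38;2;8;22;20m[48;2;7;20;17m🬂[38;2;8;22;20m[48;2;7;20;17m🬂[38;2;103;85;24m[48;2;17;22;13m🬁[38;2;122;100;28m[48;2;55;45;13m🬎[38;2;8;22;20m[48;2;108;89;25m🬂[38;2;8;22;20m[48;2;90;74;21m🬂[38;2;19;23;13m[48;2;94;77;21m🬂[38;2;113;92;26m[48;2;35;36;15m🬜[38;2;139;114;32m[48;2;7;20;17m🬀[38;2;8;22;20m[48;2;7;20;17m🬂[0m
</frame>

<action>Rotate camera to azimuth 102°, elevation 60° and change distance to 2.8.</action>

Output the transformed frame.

<frame>
[38;2;13;38;46m[48;2;107;87;25m🬎[38;2;14;39;48m[48;2;108;89;25m🬀[38;2;100;82;23m[48;2;67;55;15m🬝[38;2;80;66;18m[48;2;36;29;8m🬆[38;2;56;46;13m[48;2;21;30;25m🬂[38;2;31;25;7m[48;2;13;36;43m🬎[38;2;30;24;7m[48;2;13;36;43m🬬[38;2;65;54;15m[48;2;33;26;7m🬁[38;2;119;98;28m[48;2;36;29;8m🬂[38;2;81;66;18m[48;2;17;34;37m🬢[0m
[38;2;132;109;30m[48;2;156;130;44m🬬[38;2;101;83;23m[48;2;11;32;36m🬝[38;2;68;56;16m[48;2;15;30;31m🬀[38;2;12;34;41m[48;2;11;32;37m🬂[38;2;12;34;41m[48;2;11;32;37m🬂[38;2;12;34;41m[48;2;11;32;37m🬂[38;2;12;34;41m[48;2;11;32;37m🬂[38;2;11;32;37m[48;2;30;24;7m🬺[38;2;30;24;7m[48;2;11;32;36m🬊[38;2;30;24;7m[48;2;30;24;7m [0m
[38;2;137;112;32m[48;2;36;39;21m🬕[38;2;10;29;33m[48;2;10;28;29m🬎[38;2;10;29;33m[48;2;10;28;29m🬎[38;2;10;29;33m[48;2;10;28;29m🬎[38;2;10;29;33m[48;2;10;28;29m🬎[38;2;10;29;33m[48;2;10;28;29m🬎[38;2;10;29;33m[48;2;10;28;29m🬎[38;2;10;29;33m[48;2;10;28;29m🬎[38;2;10;29;33m[48;2;10;28;29m🬎[38;2;10;28;31m[48;2;30;24;7m🬲[0m
[38;2;117;96;27m[48;2;8;24;24m🬄[38;2;9;25;26m[48;2;8;24;22m🬎[38;2;9;25;26m[48;2;8;24;22m🬎[38;2;9;25;26m[48;2;8;24;22m🬎[38;2;9;25;26m[48;2;8;24;22m🬎[38;2;9;25;26m[48;2;8;24;22m🬎[38;2;9;25;26m[48;2;8;24;22m🬎[38;2;9;25;26m[48;2;8;24;22m🬎[38;2;9;25;26m[48;2;8;24;22m🬎[38;2;9;25;26m[48;2;8;24;22m🬎[0m
[38;2;137;112;32m[48;2;7;21;18m▌[38;2;8;22;20m[48;2;7;20;17m🬂[38;2;8;22;20m[48;2;7;20;17m🬂[38;2;8;22;20m[48;2;7;20;17m🬂[38;2;8;22;20m[48;2;7;20;17m🬂[38;2;8;22;20m[48;2;7;20;17m🬂[38;2;8;22;20m[48;2;7;20;17m🬂[38;2;8;22;20m[48;2;7;20;17m🬂[38;2;8;22;20m[48;2;7;20;17m🬂[38;2;8;22;20m[48;2;7;20;17m🬂[0m
</frame>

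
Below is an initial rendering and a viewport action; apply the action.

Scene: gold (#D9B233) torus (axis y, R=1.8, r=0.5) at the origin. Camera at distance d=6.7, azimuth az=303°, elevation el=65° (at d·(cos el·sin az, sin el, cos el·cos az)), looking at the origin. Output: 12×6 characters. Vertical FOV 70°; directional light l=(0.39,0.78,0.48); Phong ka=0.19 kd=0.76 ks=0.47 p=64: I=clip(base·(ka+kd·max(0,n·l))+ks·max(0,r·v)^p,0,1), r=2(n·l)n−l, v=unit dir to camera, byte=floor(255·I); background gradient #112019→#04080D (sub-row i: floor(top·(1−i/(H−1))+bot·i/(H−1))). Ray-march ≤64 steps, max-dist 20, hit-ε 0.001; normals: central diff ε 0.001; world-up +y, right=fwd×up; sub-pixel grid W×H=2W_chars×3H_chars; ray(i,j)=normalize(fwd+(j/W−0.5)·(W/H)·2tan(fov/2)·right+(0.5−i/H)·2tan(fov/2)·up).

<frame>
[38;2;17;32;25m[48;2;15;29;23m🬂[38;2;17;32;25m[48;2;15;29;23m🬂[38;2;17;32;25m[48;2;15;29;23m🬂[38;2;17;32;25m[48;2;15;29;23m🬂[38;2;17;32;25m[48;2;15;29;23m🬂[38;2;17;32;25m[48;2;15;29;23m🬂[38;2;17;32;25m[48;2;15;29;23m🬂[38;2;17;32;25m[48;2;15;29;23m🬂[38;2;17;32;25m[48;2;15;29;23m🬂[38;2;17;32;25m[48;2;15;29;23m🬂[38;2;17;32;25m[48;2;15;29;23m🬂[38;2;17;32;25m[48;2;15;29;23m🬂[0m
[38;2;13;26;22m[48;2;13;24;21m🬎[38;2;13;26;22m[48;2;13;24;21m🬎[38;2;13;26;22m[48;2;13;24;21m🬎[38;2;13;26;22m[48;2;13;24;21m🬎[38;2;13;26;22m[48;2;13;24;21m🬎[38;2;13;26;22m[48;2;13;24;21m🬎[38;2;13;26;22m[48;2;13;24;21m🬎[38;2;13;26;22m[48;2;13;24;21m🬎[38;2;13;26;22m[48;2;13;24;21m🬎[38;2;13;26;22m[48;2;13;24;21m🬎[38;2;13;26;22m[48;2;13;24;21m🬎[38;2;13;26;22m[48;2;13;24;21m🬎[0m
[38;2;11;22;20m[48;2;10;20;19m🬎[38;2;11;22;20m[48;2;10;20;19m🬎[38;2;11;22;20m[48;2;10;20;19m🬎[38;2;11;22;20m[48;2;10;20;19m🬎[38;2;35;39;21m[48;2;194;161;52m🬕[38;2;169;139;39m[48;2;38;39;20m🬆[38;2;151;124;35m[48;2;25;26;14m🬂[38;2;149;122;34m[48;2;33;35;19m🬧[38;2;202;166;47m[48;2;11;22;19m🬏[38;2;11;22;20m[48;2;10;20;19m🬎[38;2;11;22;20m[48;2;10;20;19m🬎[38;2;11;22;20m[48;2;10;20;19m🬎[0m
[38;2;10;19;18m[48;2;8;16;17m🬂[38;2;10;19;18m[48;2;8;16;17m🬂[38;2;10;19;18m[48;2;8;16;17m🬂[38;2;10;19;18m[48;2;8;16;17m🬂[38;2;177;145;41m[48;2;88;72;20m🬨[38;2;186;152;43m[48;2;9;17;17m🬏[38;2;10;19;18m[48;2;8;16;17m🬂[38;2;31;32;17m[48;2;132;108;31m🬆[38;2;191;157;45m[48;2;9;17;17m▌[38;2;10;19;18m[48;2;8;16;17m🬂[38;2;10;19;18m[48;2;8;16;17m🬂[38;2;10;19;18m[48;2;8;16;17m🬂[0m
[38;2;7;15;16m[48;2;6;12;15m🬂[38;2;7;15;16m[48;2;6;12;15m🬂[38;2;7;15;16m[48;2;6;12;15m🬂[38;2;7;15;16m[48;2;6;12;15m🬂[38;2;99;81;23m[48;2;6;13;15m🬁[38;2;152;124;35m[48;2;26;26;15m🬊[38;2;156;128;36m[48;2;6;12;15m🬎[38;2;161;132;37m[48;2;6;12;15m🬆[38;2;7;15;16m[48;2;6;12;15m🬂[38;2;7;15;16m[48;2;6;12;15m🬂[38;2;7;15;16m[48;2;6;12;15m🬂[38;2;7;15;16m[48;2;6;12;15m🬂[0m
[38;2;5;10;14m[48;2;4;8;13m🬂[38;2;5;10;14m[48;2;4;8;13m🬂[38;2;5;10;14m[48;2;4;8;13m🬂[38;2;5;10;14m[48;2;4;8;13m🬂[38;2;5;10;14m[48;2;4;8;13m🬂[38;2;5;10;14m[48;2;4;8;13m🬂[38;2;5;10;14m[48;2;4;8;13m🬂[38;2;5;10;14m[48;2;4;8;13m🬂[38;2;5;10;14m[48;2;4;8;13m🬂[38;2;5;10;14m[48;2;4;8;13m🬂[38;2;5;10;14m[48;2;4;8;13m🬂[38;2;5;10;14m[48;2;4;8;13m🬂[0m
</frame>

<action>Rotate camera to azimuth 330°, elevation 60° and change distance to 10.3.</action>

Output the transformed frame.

<frame>
[38;2;17;32;25m[48;2;15;29;23m🬂[38;2;17;32;25m[48;2;15;29;23m🬂[38;2;17;32;25m[48;2;15;29;23m🬂[38;2;17;32;25m[48;2;15;29;23m🬂[38;2;17;32;25m[48;2;15;29;23m🬂[38;2;17;32;25m[48;2;15;29;23m🬂[38;2;17;32;25m[48;2;15;29;23m🬂[38;2;17;32;25m[48;2;15;29;23m🬂[38;2;17;32;25m[48;2;15;29;23m🬂[38;2;17;32;25m[48;2;15;29;23m🬂[38;2;17;32;25m[48;2;15;29;23m🬂[38;2;17;32;25m[48;2;15;29;23m🬂[0m
[38;2;13;26;22m[48;2;13;24;21m🬎[38;2;13;26;22m[48;2;13;24;21m🬎[38;2;13;26;22m[48;2;13;24;21m🬎[38;2;13;26;22m[48;2;13;24;21m🬎[38;2;13;26;22m[48;2;13;24;21m🬎[38;2;13;26;22m[48;2;13;24;21m🬎[38;2;13;26;22m[48;2;13;24;21m🬎[38;2;13;26;22m[48;2;13;24;21m🬎[38;2;13;26;22m[48;2;13;24;21m🬎[38;2;13;26;22m[48;2;13;24;21m🬎[38;2;13;26;22m[48;2;13;24;21m🬎[38;2;13;26;22m[48;2;13;24;21m🬎[0m
[38;2;11;22;20m[48;2;10;20;19m🬎[38;2;11;22;20m[48;2;10;20;19m🬎[38;2;11;22;20m[48;2;10;20;19m🬎[38;2;11;22;20m[48;2;10;20;19m🬎[38;2;11;22;20m[48;2;10;20;19m🬎[38;2;11;22;20m[48;2;157;129;36m🬆[38;2;172;141;40m[48;2;18;24;17m🬋[38;2;153;126;36m[48;2;11;22;19m🬏[38;2;11;22;20m[48;2;10;20;19m🬎[38;2;11;22;20m[48;2;10;20;19m🬎[38;2;11;22;20m[48;2;10;20;19m🬎[38;2;11;22;20m[48;2;10;20;19m🬎[0m
[38;2;10;19;18m[48;2;8;16;17m🬂[38;2;10;19;18m[48;2;8;16;17m🬂[38;2;10;19;18m[48;2;8;16;17m🬂[38;2;10;19;18m[48;2;8;16;17m🬂[38;2;10;19;18m[48;2;8;16;17m🬂[38;2;173;142;40m[48;2;23;25;15m🬣[38;2;9;18;17m[48;2;183;150;44m🬎[38;2;147;120;34m[48;2;9;17;17m▌[38;2;10;19;18m[48;2;8;16;17m🬂[38;2;10;19;18m[48;2;8;16;17m🬂[38;2;10;19;18m[48;2;8;16;17m🬂[38;2;10;19;18m[48;2;8;16;17m🬂[0m
[38;2;7;15;16m[48;2;6;12;15m🬂[38;2;7;15;16m[48;2;6;12;15m🬂[38;2;7;15;16m[48;2;6;12;15m🬂[38;2;7;15;16m[48;2;6;12;15m🬂[38;2;7;15;16m[48;2;6;12;15m🬂[38;2;7;15;16m[48;2;6;12;15m🬂[38;2;7;15;16m[48;2;6;12;15m🬂[38;2;7;15;16m[48;2;6;12;15m🬂[38;2;7;15;16m[48;2;6;12;15m🬂[38;2;7;15;16m[48;2;6;12;15m🬂[38;2;7;15;16m[48;2;6;12;15m🬂[38;2;7;15;16m[48;2;6;12;15m🬂[0m
[38;2;5;10;14m[48;2;4;8;13m🬂[38;2;5;10;14m[48;2;4;8;13m🬂[38;2;5;10;14m[48;2;4;8;13m🬂[38;2;5;10;14m[48;2;4;8;13m🬂[38;2;5;10;14m[48;2;4;8;13m🬂[38;2;5;10;14m[48;2;4;8;13m🬂[38;2;5;10;14m[48;2;4;8;13m🬂[38;2;5;10;14m[48;2;4;8;13m🬂[38;2;5;10;14m[48;2;4;8;13m🬂[38;2;5;10;14m[48;2;4;8;13m🬂[38;2;5;10;14m[48;2;4;8;13m🬂[38;2;5;10;14m[48;2;4;8;13m🬂[0m
</frame>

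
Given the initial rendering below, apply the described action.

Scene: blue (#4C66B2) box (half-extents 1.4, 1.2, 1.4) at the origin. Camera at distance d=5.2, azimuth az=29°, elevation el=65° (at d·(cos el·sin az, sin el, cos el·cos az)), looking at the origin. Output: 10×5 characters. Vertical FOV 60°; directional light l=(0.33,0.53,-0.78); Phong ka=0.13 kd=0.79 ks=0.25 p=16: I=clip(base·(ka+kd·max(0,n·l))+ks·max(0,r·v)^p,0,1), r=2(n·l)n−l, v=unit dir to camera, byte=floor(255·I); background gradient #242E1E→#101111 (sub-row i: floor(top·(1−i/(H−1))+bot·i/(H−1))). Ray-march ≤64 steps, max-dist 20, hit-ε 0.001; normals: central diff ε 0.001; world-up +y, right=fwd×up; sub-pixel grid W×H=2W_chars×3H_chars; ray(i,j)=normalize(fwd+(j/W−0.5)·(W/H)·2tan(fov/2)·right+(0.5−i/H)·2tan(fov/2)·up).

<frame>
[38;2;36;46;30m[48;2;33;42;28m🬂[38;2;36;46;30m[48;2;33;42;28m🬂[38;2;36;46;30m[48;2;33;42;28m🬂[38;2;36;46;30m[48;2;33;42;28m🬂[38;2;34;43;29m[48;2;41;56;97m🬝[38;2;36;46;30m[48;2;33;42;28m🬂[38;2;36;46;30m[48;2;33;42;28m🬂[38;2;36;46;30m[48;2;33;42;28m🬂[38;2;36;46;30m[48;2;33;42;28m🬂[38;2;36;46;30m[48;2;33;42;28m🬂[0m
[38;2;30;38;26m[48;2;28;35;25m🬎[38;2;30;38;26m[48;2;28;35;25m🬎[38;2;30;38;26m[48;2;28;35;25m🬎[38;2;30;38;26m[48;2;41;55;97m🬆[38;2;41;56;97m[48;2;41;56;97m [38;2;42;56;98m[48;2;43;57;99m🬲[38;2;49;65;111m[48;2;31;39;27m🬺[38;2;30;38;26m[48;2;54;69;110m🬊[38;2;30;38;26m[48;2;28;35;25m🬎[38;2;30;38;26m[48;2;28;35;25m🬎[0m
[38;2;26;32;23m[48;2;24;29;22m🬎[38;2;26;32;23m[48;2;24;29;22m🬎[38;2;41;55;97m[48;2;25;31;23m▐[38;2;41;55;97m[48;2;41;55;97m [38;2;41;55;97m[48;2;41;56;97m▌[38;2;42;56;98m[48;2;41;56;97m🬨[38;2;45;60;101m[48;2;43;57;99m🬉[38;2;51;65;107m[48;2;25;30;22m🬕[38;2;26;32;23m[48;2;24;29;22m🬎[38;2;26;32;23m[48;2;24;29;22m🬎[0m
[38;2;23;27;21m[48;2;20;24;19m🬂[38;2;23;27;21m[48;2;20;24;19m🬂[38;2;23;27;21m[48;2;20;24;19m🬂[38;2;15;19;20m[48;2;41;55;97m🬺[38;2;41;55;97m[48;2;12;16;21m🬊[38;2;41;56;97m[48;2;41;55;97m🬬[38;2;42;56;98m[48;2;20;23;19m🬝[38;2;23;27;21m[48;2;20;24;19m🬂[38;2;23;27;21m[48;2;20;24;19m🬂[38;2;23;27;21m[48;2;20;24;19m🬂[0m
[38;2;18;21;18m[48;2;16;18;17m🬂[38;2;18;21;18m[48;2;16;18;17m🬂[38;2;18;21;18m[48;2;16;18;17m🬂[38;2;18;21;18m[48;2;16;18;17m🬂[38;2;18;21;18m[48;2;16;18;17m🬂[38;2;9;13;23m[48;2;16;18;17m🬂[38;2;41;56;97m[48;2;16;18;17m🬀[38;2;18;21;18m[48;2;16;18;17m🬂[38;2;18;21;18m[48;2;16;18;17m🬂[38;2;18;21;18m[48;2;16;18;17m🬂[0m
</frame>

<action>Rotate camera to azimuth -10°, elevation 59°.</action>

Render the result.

<frame>
[38;2;36;46;30m[48;2;33;42;28m🬂[38;2;36;46;30m[48;2;33;42;28m🬂[38;2;36;46;30m[48;2;33;42;28m🬂[38;2;36;46;30m[48;2;33;42;28m🬂[38;2;36;46;30m[48;2;33;42;28m🬂[38;2;36;46;30m[48;2;33;42;28m🬂[38;2;36;46;30m[48;2;33;42;28m🬂[38;2;36;46;30m[48;2;33;42;28m🬂[38;2;36;46;30m[48;2;33;42;28m🬂[38;2;36;46;30m[48;2;33;42;28m🬂[0m
[38;2;30;38;26m[48;2;28;35;25m🬎[38;2;30;38;26m[48;2;28;35;25m🬎[38;2;30;38;26m[48;2;28;35;25m🬎[38;2;31;39;27m[48;2;50;64;106m🬀[38;2;70;84;126m[48;2;59;73;115m🬉[38;2;85;99;141m[48;2;72;86;128m🬊[38;2;92;106;148m[48;2;76;91;132m🬎[38;2;74;89;130m[48;2;30;37;26m🬏[38;2;30;38;26m[48;2;28;35;25m🬎[38;2;30;38;26m[48;2;28;35;25m🬎[0m
[38;2;26;32;23m[48;2;24;29;22m🬎[38;2;26;32;23m[48;2;24;29;22m🬎[38;2;26;32;23m[48;2;24;29;22m🬎[38;2;47;61;103m[48;2;43;57;99m🬁[38;2;52;66;108m[48;2;46;60;102m🬂[38;2;59;73;115m[48;2;49;63;105m🬊[38;2;66;80;121m[48;2;53;67;109m🬂[38;2;54;68;110m[48;2;27;33;24m🬺[38;2;26;32;23m[48;2;24;29;22m🬎[38;2;26;32;23m[48;2;24;29;22m🬎[0m
[38;2;23;27;21m[48;2;20;24;19m🬂[38;2;23;27;21m[48;2;20;24;19m🬂[38;2;23;27;21m[48;2;20;24;19m🬂[38;2;41;56;97m[48;2;14;18;21m🬎[38;2;42;57;98m[48;2;9;13;23m🬆[38;2;44;58;100m[48;2;9;13;23m🬂[38;2;45;60;101m[48;2;9;13;23m🬂[38;2;45;60;101m[48;2;15;19;20m🬀[38;2;23;27;21m[48;2;20;24;19m🬂[38;2;23;27;21m[48;2;20;24;19m🬂[0m
[38;2;18;21;18m[48;2;16;18;17m🬂[38;2;18;21;18m[48;2;16;18;17m🬂[38;2;18;21;18m[48;2;16;18;17m🬂[38;2;16;18;17m[48;2;9;13;23m🬺[38;2;9;13;23m[48;2;16;18;17m🬂[38;2;18;21;18m[48;2;16;18;17m🬂[38;2;18;21;18m[48;2;16;18;17m🬂[38;2;18;21;18m[48;2;16;18;17m🬂[38;2;18;21;18m[48;2;16;18;17m🬂[38;2;18;21;18m[48;2;16;18;17m🬂[0m
</frame>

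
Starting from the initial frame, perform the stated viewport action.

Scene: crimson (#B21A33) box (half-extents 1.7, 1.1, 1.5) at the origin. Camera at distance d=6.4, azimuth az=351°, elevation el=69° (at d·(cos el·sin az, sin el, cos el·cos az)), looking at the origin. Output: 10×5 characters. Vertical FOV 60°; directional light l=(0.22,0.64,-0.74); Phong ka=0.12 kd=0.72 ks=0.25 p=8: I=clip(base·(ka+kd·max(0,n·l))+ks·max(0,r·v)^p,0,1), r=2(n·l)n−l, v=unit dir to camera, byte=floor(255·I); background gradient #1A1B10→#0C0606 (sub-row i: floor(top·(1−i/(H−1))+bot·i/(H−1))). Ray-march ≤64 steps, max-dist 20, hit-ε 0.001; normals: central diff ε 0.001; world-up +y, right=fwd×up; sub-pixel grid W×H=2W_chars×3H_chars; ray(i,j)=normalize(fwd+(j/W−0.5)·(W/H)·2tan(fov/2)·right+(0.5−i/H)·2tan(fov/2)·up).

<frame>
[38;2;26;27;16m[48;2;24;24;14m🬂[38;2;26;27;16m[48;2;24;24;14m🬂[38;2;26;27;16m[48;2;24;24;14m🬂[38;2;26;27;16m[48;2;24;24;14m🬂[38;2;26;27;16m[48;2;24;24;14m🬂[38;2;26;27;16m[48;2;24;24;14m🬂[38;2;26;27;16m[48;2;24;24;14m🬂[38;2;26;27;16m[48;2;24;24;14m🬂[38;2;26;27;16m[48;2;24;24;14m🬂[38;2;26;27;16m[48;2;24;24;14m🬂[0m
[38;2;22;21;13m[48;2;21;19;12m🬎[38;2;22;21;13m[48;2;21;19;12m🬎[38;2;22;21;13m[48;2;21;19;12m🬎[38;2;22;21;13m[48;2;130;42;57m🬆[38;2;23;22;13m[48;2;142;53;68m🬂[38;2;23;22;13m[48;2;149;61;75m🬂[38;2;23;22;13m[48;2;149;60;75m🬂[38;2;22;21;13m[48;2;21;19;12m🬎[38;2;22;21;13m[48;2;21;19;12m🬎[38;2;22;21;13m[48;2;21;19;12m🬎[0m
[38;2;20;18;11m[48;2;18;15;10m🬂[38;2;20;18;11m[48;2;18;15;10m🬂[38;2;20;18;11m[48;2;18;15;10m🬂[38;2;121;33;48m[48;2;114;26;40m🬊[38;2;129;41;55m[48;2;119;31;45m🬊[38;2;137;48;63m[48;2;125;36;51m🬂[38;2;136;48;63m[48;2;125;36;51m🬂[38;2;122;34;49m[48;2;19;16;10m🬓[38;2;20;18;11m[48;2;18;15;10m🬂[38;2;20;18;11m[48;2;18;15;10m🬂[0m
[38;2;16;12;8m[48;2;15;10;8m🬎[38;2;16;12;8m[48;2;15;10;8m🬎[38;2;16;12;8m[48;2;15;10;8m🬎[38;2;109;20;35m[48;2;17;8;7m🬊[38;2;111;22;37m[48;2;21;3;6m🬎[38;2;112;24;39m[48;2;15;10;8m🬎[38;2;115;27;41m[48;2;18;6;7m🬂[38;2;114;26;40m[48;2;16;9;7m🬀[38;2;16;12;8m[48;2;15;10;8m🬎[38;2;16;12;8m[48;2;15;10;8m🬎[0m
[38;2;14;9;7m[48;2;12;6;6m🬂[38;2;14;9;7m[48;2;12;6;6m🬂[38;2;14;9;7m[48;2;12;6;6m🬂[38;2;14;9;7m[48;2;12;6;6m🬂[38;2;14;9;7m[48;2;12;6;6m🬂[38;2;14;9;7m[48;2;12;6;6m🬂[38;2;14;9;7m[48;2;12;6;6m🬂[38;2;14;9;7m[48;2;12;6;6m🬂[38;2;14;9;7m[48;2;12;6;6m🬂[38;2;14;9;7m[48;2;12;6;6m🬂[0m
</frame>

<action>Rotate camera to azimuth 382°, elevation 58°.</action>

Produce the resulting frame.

<frame>
[38;2;26;27;16m[48;2;24;24;14m🬂[38;2;26;27;16m[48;2;24;24;14m🬂[38;2;26;27;16m[48;2;24;24;14m🬂[38;2;26;27;16m[48;2;24;24;14m🬂[38;2;26;27;16m[48;2;24;24;14m🬂[38;2;26;27;16m[48;2;24;24;14m🬂[38;2;26;27;16m[48;2;24;24;14m🬂[38;2;26;27;16m[48;2;24;24;14m🬂[38;2;26;27;16m[48;2;24;24;14m🬂[38;2;26;27;16m[48;2;24;24;14m🬂[0m
[38;2;22;21;13m[48;2;21;19;12m🬎[38;2;22;21;13m[48;2;21;19;12m🬎[38;2;22;21;13m[48;2;21;19;12m🬎[38;2;22;21;12m[48;2;109;21;36m🬝[38;2;23;22;13m[48;2;115;27;41m🬁[38;2;23;22;13m[48;2;129;41;55m🬂[38;2;22;21;13m[48;2;146;58;73m🬎[38;2;158;69;84m[48;2;22;21;12m🬏[38;2;22;21;13m[48;2;21;19;12m🬎[38;2;22;21;13m[48;2;21;19;12m🬎[0m
[38;2;20;18;11m[48;2;18;15;10m🬂[38;2;20;18;11m[48;2;18;15;10m🬂[38;2;105;16;31m[48;2;19;14;9m🬇[38;2;108;20;34m[48;2;106;17;32m▐[38;2;116;28;43m[48;2;112;24;38m▐[38;2;130;42;56m[48;2;123;35;49m▐[38;2;146;58;72m[48;2;138;50;64m▐[38;2;155;66;81m[48;2;18;16;10m🬄[38;2;20;18;11m[48;2;18;15;10m🬂[38;2;20;18;11m[48;2;18;15;10m🬂[0m
[38;2;16;12;8m[48;2;15;10;8m🬎[38;2;16;12;8m[48;2;15;10;8m🬎[38;2;16;12;8m[48;2;15;10;8m🬎[38;2;21;3;6m[48;2;15;10;8m🬊[38;2;113;25;40m[48;2;19;4;6m🬁[38;2;120;32;46m[48;2;21;3;6m🬊[38;2;130;42;57m[48;2;18;6;7m🬎[38;2;16;12;8m[48;2;15;10;8m🬎[38;2;16;12;8m[48;2;15;10;8m🬎[38;2;16;12;8m[48;2;15;10;8m🬎[0m
[38;2;14;9;7m[48;2;12;6;6m🬂[38;2;14;9;7m[48;2;12;6;6m🬂[38;2;14;9;7m[48;2;12;6;6m🬂[38;2;14;9;7m[48;2;12;6;6m🬂[38;2;14;9;7m[48;2;12;6;6m🬂[38;2;14;9;7m[48;2;12;6;6m🬂[38;2;21;3;6m[48;2;12;7;6m🬀[38;2;14;9;7m[48;2;12;6;6m🬂[38;2;14;9;7m[48;2;12;6;6m🬂[38;2;14;9;7m[48;2;12;6;6m🬂[0m
</frame>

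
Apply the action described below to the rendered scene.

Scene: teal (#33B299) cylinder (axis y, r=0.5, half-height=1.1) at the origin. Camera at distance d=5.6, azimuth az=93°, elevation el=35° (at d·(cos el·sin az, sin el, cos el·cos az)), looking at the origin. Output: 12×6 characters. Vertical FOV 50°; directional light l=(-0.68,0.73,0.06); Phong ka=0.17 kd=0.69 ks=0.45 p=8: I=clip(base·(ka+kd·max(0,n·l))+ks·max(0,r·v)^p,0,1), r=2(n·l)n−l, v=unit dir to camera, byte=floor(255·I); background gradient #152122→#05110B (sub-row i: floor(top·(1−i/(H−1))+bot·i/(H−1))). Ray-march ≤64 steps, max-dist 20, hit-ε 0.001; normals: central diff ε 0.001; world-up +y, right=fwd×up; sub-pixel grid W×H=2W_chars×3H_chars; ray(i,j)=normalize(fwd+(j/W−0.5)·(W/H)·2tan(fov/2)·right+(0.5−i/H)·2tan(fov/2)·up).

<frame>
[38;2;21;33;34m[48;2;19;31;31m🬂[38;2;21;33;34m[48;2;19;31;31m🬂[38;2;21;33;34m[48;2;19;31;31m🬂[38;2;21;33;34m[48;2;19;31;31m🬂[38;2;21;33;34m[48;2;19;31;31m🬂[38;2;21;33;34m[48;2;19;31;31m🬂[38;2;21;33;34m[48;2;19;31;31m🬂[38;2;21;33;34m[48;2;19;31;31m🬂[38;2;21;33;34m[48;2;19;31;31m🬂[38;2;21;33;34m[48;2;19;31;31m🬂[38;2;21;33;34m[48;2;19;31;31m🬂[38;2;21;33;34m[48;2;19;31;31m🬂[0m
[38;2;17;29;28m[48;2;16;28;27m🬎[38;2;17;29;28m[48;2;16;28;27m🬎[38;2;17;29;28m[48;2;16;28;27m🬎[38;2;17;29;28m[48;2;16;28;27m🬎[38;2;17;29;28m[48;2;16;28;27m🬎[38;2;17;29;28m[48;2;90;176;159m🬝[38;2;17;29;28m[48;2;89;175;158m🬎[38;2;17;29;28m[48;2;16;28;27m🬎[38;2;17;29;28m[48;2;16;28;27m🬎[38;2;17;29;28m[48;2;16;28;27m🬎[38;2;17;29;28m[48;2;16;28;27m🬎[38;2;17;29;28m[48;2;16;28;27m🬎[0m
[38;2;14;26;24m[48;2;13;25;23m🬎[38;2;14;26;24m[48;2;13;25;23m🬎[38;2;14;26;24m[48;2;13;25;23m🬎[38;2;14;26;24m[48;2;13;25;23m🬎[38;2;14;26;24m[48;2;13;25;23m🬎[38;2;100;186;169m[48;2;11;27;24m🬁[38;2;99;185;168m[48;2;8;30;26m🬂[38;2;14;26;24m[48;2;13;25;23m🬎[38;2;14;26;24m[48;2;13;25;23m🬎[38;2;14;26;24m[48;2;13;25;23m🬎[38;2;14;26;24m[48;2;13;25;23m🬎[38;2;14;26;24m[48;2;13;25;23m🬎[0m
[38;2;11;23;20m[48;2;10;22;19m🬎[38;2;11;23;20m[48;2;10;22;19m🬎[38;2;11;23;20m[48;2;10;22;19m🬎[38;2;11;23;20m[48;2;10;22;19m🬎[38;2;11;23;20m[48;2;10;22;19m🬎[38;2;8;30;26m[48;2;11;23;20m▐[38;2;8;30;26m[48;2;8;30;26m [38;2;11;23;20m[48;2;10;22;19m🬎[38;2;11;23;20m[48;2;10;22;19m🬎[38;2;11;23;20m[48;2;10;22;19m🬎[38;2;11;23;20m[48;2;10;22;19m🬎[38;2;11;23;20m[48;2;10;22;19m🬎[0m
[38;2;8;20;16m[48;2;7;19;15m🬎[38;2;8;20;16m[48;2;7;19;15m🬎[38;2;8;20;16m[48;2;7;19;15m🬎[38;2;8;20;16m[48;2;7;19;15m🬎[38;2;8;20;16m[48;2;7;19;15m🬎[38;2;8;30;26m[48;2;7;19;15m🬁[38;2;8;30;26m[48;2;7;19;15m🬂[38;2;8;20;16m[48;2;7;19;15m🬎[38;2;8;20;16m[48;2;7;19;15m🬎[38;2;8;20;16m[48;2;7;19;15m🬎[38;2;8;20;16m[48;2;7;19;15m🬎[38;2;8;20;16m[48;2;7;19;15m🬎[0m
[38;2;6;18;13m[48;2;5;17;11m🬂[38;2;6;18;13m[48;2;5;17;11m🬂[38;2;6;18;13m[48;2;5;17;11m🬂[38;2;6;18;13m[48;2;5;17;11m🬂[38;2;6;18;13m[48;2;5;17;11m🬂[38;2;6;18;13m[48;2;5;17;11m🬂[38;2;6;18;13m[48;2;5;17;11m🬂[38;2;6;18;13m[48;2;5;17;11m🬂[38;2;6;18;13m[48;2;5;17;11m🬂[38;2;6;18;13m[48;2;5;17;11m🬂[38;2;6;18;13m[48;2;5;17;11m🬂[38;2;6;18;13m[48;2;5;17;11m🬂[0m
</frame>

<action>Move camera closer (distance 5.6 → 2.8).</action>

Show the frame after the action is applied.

<frame>
[38;2;21;33;34m[48;2;19;31;31m🬂[38;2;21;33;34m[48;2;19;31;31m🬂[38;2;21;33;34m[48;2;19;31;31m🬂[38;2;21;33;34m[48;2;19;31;31m🬂[38;2;56;142;125m[48;2;14;31;30m🬋[38;2;21;33;34m[48;2;61;146;130m🬂[38;2;21;33;34m[48;2;61;146;129m🬂[38;2;58;143;127m[48;2;16;32;31m🬚[38;2;54;140;123m[48;2;17;31;31m🬃[38;2;21;33;34m[48;2;19;31;31m🬂[38;2;21;33;34m[48;2;19;31;31m🬂[38;2;21;33;34m[48;2;19;31;31m🬂[0m
[38;2;17;29;28m[48;2;16;28;27m🬎[38;2;17;29;28m[48;2;16;28;27m🬎[38;2;17;29;28m[48;2;16;28;27m🬎[38;2;17;29;28m[48;2;16;28;27m🬎[38;2;8;30;26m[48;2;8;30;26m [38;2;8;30;26m[48;2;8;30;26m [38;2;8;30;26m[48;2;8;30;26m [38;2;8;30;26m[48;2;8;30;26m [38;2;8;30;26m[48;2;17;29;28m▌[38;2;17;29;28m[48;2;16;28;27m🬎[38;2;17;29;28m[48;2;16;28;27m🬎[38;2;17;29;28m[48;2;16;28;27m🬎[0m
[38;2;14;26;24m[48;2;13;25;23m🬎[38;2;14;26;24m[48;2;13;25;23m🬎[38;2;14;26;24m[48;2;13;25;23m🬎[38;2;14;26;24m[48;2;13;25;23m🬎[38;2;14;26;24m[48;2;8;30;26m▌[38;2;8;30;26m[48;2;8;30;26m [38;2;8;30;26m[48;2;8;30;26m [38;2;8;30;26m[48;2;8;30;26m [38;2;14;26;24m[48;2;13;25;23m🬎[38;2;14;26;24m[48;2;13;25;23m🬎[38;2;14;26;24m[48;2;13;25;23m🬎[38;2;14;26;24m[48;2;13;25;23m🬎[0m
[38;2;11;23;20m[48;2;10;22;19m🬎[38;2;11;23;20m[48;2;10;22;19m🬎[38;2;11;23;20m[48;2;10;22;19m🬎[38;2;11;23;20m[48;2;10;22;19m🬎[38;2;8;30;26m[48;2;11;23;20m▐[38;2;8;30;26m[48;2;8;30;26m [38;2;8;30;26m[48;2;8;30;26m [38;2;8;30;26m[48;2;8;30;26m [38;2;11;23;20m[48;2;10;22;19m🬎[38;2;11;23;20m[48;2;10;22;19m🬎[38;2;11;23;20m[48;2;10;22;19m🬎[38;2;11;23;20m[48;2;10;22;19m🬎[0m
[38;2;8;20;16m[48;2;7;19;15m🬎[38;2;8;20;16m[48;2;7;19;15m🬎[38;2;8;20;16m[48;2;7;19;15m🬎[38;2;8;20;16m[48;2;7;19;15m🬎[38;2;8;30;26m[48;2;7;19;15m🬉[38;2;8;30;26m[48;2;8;30;26m [38;2;8;30;26m[48;2;8;30;26m [38;2;8;30;26m[48;2;7;19;15m🬝[38;2;8;20;16m[48;2;7;19;15m🬎[38;2;8;20;16m[48;2;7;19;15m🬎[38;2;8;20;16m[48;2;7;19;15m🬎[38;2;8;20;16m[48;2;7;19;15m🬎[0m
[38;2;6;18;13m[48;2;5;17;11m🬂[38;2;6;18;13m[48;2;5;17;11m🬂[38;2;6;18;13m[48;2;5;17;11m🬂[38;2;6;18;13m[48;2;5;17;11m🬂[38;2;6;18;13m[48;2;5;17;11m🬂[38;2;8;30;26m[48;2;5;17;11m🬊[38;2;8;30;26m[48;2;5;17;11m🬎[38;2;8;30;26m[48;2;5;17;11m🬀[38;2;6;18;13m[48;2;5;17;11m🬂[38;2;6;18;13m[48;2;5;17;11m🬂[38;2;6;18;13m[48;2;5;17;11m🬂[38;2;6;18;13m[48;2;5;17;11m🬂[0m
</frame>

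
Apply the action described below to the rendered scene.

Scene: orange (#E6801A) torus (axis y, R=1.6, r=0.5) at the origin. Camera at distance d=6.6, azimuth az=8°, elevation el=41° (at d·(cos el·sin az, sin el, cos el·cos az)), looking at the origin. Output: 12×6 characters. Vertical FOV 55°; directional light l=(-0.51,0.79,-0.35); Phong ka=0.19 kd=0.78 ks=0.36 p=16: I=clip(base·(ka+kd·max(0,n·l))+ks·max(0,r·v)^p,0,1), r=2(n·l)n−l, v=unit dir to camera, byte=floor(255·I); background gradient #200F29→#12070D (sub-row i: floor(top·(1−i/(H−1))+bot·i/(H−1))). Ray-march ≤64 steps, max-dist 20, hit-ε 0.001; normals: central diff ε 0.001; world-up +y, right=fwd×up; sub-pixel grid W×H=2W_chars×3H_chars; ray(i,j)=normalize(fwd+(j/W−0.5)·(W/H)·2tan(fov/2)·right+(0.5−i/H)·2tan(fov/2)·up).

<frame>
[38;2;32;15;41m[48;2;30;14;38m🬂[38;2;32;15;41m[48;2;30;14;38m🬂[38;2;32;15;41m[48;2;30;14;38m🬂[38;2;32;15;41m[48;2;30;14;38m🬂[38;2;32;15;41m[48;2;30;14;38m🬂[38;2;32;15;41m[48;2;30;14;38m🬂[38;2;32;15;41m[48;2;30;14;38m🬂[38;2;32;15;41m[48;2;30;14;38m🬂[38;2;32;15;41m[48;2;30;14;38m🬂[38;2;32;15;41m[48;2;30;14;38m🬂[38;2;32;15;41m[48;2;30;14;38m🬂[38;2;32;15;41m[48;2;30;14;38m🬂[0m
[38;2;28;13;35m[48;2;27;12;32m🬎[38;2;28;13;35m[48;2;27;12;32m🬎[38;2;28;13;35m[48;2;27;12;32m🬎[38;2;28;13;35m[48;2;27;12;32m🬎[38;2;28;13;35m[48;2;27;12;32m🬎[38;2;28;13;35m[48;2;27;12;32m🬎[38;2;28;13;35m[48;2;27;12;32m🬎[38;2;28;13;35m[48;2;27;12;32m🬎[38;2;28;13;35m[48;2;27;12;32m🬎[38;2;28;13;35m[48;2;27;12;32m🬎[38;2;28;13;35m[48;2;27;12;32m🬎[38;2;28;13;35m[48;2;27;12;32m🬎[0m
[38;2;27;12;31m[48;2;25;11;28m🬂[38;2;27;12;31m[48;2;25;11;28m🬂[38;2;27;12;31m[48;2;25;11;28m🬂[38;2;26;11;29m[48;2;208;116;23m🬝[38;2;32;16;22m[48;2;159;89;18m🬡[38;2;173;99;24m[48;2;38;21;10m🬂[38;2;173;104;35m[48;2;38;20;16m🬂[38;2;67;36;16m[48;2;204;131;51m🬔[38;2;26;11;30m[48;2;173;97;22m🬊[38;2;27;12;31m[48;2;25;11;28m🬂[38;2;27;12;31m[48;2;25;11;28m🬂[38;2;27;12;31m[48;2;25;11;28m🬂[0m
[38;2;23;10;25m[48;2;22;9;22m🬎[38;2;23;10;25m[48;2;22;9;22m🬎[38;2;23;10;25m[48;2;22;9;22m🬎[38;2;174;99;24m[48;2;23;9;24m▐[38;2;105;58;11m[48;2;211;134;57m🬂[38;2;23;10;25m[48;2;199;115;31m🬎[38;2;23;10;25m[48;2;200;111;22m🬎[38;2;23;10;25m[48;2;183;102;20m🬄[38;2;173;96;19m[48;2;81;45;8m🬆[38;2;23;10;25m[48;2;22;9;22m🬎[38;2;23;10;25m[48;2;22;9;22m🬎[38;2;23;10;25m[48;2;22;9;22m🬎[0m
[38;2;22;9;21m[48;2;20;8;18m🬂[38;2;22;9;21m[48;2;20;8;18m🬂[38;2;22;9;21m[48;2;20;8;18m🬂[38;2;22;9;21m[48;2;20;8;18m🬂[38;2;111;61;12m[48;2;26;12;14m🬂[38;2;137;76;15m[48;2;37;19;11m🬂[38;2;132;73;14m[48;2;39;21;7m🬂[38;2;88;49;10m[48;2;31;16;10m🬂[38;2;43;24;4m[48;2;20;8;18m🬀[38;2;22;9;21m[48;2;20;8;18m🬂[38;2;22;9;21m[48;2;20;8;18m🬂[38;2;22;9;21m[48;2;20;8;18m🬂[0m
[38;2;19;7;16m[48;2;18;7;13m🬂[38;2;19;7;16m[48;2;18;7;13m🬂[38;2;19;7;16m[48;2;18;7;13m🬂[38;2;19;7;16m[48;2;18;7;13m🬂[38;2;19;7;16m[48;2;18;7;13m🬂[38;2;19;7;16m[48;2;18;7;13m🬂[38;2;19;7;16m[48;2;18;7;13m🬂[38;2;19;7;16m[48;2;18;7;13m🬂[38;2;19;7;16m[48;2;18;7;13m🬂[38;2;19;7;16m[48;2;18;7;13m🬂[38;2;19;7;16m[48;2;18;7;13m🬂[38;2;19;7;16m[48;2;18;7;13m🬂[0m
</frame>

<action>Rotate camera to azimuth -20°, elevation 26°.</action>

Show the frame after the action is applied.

<frame>
[38;2;32;15;41m[48;2;30;14;38m🬂[38;2;32;15;41m[48;2;30;14;38m🬂[38;2;32;15;41m[48;2;30;14;38m🬂[38;2;32;15;41m[48;2;30;14;38m🬂[38;2;32;15;41m[48;2;30;14;38m🬂[38;2;32;15;41m[48;2;30;14;38m🬂[38;2;32;15;41m[48;2;30;14;38m🬂[38;2;32;15;41m[48;2;30;14;38m🬂[38;2;32;15;41m[48;2;30;14;38m🬂[38;2;32;15;41m[48;2;30;14;38m🬂[38;2;32;15;41m[48;2;30;14;38m🬂[38;2;32;15;41m[48;2;30;14;38m🬂[0m
[38;2;28;13;35m[48;2;27;12;32m🬎[38;2;28;13;35m[48;2;27;12;32m🬎[38;2;28;13;35m[48;2;27;12;32m🬎[38;2;28;13;35m[48;2;27;12;32m🬎[38;2;28;13;35m[48;2;27;12;32m🬎[38;2;28;13;35m[48;2;27;12;32m🬎[38;2;28;13;35m[48;2;27;12;32m🬎[38;2;28;13;35m[48;2;27;12;32m🬎[38;2;28;13;35m[48;2;27;12;32m🬎[38;2;28;13;35m[48;2;27;12;32m🬎[38;2;28;13;35m[48;2;27;12;32m🬎[38;2;28;13;35m[48;2;27;12;32m🬎[0m
[38;2;27;12;31m[48;2;25;11;28m🬂[38;2;27;12;31m[48;2;25;11;28m🬂[38;2;27;12;31m[48;2;25;11;28m🬂[38;2;26;11;29m[48;2;218;121;24m🬝[38;2;30;14;23m[48;2;158;87;17m🬥[38;2;35;18;17m[48;2;116;64;12m🬰[38;2;38;20;18m[48;2;155;92;28m🬰[38;2;27;12;31m[48;2;188;107;27m🬂[38;2;44;22;26m[48;2;211;117;23m🬬[38;2;27;12;31m[48;2;25;11;28m🬂[38;2;27;12;31m[48;2;25;11;28m🬂[38;2;27;12;31m[48;2;25;11;28m🬂[0m
[38;2;23;10;25m[48;2;22;9;22m🬎[38;2;23;10;25m[48;2;22;9;22m🬎[38;2;23;10;25m[48;2;22;9;22m🬎[38;2;193;108;22m[48;2;44;22;21m🬉[38;2;97;53;18m[48;2;228;146;64m🬯[38;2;24;10;26m[48;2;160;90;20m🬂[38;2;24;10;26m[48;2;147;81;16m🬂[38;2;50;26;17m[48;2;152;84;16m🬰[38;2;145;81;16m[48;2;58;32;5m🬂[38;2;23;10;25m[48;2;22;9;22m🬎[38;2;23;10;25m[48;2;22;9;22m🬎[38;2;23;10;25m[48;2;22;9;22m🬎[0m
[38;2;22;9;21m[48;2;20;8;18m🬂[38;2;22;9;21m[48;2;20;8;18m🬂[38;2;22;9;21m[48;2;20;8;18m🬂[38;2;22;9;21m[48;2;20;8;18m🬂[38;2;51;28;5m[48;2;20;8;18m🬂[38;2;55;30;5m[48;2;20;8;17m🬊[38;2;44;24;4m[48;2;20;8;17m🬎[38;2;43;24;4m[48;2;20;8;18m🬂[38;2;43;24;4m[48;2;20;8;18m🬀[38;2;22;9;21m[48;2;20;8;18m🬂[38;2;22;9;21m[48;2;20;8;18m🬂[38;2;22;9;21m[48;2;20;8;18m🬂[0m
[38;2;19;7;16m[48;2;18;7;13m🬂[38;2;19;7;16m[48;2;18;7;13m🬂[38;2;19;7;16m[48;2;18;7;13m🬂[38;2;19;7;16m[48;2;18;7;13m🬂[38;2;19;7;16m[48;2;18;7;13m🬂[38;2;19;7;16m[48;2;18;7;13m🬂[38;2;19;7;16m[48;2;18;7;13m🬂[38;2;19;7;16m[48;2;18;7;13m🬂[38;2;19;7;16m[48;2;18;7;13m🬂[38;2;19;7;16m[48;2;18;7;13m🬂[38;2;19;7;16m[48;2;18;7;13m🬂[38;2;19;7;16m[48;2;18;7;13m🬂[0m
</frame>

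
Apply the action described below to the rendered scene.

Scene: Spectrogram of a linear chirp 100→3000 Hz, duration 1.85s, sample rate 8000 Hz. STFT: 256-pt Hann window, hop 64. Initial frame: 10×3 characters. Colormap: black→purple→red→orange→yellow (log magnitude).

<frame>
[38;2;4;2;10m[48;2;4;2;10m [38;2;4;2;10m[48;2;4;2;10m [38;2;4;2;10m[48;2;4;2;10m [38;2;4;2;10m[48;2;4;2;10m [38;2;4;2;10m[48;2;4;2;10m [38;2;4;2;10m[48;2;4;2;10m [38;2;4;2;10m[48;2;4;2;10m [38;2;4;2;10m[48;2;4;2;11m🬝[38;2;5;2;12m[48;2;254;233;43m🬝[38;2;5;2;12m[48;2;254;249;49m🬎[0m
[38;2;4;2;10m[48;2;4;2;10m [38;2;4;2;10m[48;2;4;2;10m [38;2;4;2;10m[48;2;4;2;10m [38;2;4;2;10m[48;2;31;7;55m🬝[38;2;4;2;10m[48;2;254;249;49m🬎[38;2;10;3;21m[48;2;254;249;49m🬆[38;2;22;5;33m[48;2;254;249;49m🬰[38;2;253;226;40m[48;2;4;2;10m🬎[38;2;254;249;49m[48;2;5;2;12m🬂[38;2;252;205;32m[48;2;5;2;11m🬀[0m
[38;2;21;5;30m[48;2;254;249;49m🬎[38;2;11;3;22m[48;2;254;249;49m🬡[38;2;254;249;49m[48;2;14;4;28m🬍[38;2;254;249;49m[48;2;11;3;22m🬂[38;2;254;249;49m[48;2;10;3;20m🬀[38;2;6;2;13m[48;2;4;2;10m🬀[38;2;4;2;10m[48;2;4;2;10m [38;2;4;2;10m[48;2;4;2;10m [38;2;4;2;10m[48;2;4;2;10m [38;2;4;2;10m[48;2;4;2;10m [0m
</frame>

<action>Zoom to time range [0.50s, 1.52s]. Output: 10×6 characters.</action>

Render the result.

<frame>
[38;2;4;2;10m[48;2;4;2;10m [38;2;4;2;10m[48;2;4;2;10m [38;2;4;2;10m[48;2;4;2;10m [38;2;4;2;10m[48;2;4;2;10m [38;2;4;2;10m[48;2;4;2;10m [38;2;4;2;10m[48;2;4;2;10m [38;2;4;2;10m[48;2;4;2;10m [38;2;4;2;10m[48;2;4;2;10m [38;2;4;2;10m[48;2;4;2;10m [38;2;4;2;10m[48;2;4;2;10m [0m
[38;2;4;2;10m[48;2;4;2;10m [38;2;4;2;10m[48;2;4;2;10m [38;2;4;2;10m[48;2;4;2;10m [38;2;4;2;10m[48;2;4;2;10m [38;2;4;2;10m[48;2;4;2;10m [38;2;4;2;10m[48;2;4;2;10m [38;2;4;2;10m[48;2;4;2;10m [38;2;4;2;10m[48;2;4;2;10m [38;2;4;2;10m[48;2;4;2;10m [38;2;4;2;10m[48;2;5;2;12m🬝[0m
[38;2;4;2;10m[48;2;4;2;10m [38;2;4;2;10m[48;2;4;2;10m [38;2;4;2;10m[48;2;4;2;10m [38;2;4;2;10m[48;2;4;2;10m [38;2;4;2;10m[48;2;4;2;10m [38;2;4;2;10m[48;2;7;2;16m🬝[38;2;8;2;17m[48;2;253;211;34m🬝[38;2;7;2;16m[48;2;254;249;49m🬎[38;2;6;2;13m[48;2;245;209;49m🬂[38;2;253;231;41m[48;2;53;13;49m🬍[0m
[38;2;4;2;10m[48;2;5;2;11m🬝[38;2;4;2;10m[48;2;13;3;25m🬝[38;2;27;7;25m[48;2;254;249;49m🬝[38;2;8;2;17m[48;2;240;192;52m🬆[38;2;53;13;44m[48;2;254;248;49m🬡[38;2;249;217;44m[48;2;10;3;20m🬎[38;2;254;249;49m[48;2;31;8;32m🬂[38;2;253;229;41m[48;2;10;3;20m🬀[38;2;10;3;20m[48;2;4;2;10m🬀[38;2;4;2;11m[48;2;4;2;10m🬀[0m
[38;2;40;10;52m[48;2;253;225;39m🬡[38;2;252;223;40m[48;2;6;2;13m🬎[38;2;254;249;49m[48;2;9;2;19m🬂[38;2;226;105;42m[48;2;6;2;14m🬀[38;2;6;2;14m[48;2;4;2;10m🬀[38;2;4;2;11m[48;2;4;2;10m🬀[38;2;4;2;10m[48;2;4;2;10m [38;2;4;2;10m[48;2;4;2;10m [38;2;4;2;10m[48;2;4;2;10m [38;2;4;2;10m[48;2;4;2;10m [0m
[38;2;5;2;12m[48;2;4;2;10m🬀[38;2;4;2;10m[48;2;4;2;10m [38;2;4;2;10m[48;2;4;2;10m [38;2;4;2;10m[48;2;4;2;10m [38;2;4;2;10m[48;2;4;2;10m [38;2;4;2;10m[48;2;4;2;10m [38;2;4;2;10m[48;2;4;2;10m [38;2;4;2;10m[48;2;4;2;10m [38;2;4;2;10m[48;2;4;2;10m [38;2;4;2;10m[48;2;4;2;10m [0m
</frame>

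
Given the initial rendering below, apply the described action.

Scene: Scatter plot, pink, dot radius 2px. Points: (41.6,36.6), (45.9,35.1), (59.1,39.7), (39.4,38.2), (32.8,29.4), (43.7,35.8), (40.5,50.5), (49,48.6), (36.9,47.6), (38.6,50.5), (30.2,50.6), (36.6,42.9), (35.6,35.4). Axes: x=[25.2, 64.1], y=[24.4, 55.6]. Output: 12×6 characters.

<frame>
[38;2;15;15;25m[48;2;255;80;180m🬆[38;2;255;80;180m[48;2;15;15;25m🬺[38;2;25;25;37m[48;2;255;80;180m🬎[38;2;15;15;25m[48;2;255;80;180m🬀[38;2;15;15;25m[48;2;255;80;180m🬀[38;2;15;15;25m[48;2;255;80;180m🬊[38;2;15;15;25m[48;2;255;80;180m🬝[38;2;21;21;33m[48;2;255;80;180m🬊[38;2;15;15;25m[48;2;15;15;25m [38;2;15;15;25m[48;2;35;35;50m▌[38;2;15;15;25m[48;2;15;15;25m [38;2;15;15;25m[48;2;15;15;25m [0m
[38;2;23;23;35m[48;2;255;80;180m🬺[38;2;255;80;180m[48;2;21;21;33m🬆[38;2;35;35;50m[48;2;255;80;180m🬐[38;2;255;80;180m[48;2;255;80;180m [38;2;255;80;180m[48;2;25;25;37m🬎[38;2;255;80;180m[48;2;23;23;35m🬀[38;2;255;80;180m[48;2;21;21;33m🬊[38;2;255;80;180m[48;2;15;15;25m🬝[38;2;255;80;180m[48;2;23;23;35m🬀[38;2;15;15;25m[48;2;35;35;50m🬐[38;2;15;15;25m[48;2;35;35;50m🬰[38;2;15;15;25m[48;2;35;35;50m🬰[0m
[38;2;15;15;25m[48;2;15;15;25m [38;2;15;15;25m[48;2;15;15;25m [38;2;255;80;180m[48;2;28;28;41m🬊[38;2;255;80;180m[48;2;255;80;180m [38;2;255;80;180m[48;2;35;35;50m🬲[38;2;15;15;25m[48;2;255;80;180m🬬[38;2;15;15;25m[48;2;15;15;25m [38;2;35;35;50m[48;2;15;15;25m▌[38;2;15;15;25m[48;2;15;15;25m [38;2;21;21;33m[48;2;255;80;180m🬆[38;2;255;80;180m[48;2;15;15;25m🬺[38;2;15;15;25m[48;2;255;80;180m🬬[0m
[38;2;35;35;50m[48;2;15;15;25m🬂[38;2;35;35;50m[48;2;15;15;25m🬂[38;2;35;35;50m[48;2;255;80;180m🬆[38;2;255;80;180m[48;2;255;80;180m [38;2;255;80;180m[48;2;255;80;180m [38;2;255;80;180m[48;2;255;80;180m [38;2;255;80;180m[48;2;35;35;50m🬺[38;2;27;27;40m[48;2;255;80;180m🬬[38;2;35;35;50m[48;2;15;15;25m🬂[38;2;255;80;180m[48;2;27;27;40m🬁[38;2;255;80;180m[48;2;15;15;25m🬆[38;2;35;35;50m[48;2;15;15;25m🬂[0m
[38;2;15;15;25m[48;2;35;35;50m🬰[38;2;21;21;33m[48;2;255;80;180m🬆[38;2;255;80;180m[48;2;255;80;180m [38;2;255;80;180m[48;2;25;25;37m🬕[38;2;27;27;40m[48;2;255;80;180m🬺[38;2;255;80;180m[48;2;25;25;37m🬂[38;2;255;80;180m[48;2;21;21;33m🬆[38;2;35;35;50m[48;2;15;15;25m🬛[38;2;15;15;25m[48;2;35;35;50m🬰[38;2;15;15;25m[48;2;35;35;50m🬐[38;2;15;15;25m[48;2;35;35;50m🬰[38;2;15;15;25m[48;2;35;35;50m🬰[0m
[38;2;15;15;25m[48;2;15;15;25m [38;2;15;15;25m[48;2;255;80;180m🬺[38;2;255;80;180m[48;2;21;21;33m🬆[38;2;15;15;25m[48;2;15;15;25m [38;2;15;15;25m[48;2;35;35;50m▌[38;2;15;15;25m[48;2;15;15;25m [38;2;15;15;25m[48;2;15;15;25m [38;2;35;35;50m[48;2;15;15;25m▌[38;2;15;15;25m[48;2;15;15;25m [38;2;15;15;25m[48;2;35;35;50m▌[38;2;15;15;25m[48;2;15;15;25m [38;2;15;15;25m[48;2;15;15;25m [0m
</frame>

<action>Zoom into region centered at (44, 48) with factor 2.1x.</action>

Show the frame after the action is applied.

<frame>
[38;2;15;15;25m[48;2;15;15;25m [38;2;15;15;25m[48;2;15;15;25m [38;2;35;35;50m[48;2;15;15;25m▌[38;2;15;15;25m[48;2;15;15;25m [38;2;15;15;25m[48;2;35;35;50m▌[38;2;15;15;25m[48;2;15;15;25m [38;2;15;15;25m[48;2;15;15;25m [38;2;35;35;50m[48;2;15;15;25m▌[38;2;15;15;25m[48;2;15;15;25m [38;2;15;15;25m[48;2;35;35;50m▌[38;2;15;15;25m[48;2;15;15;25m [38;2;15;15;25m[48;2;15;15;25m [0m
[38;2;15;15;25m[48;2;35;35;50m🬰[38;2;21;21;33m[48;2;255;80;180m🬆[38;2;255;80;180m[48;2;15;15;25m🬺[38;2;15;15;25m[48;2;255;80;180m🬀[38;2;28;28;41m[48;2;255;80;180m🬊[38;2;15;15;25m[48;2;35;35;50m🬰[38;2;15;15;25m[48;2;35;35;50m🬰[38;2;35;35;50m[48;2;15;15;25m🬛[38;2;23;23;35m[48;2;255;80;180m🬝[38;2;15;15;25m[48;2;35;35;50m🬐[38;2;15;15;25m[48;2;35;35;50m🬰[38;2;15;15;25m[48;2;35;35;50m🬰[0m
[38;2;15;15;25m[48;2;255;80;180m🬆[38;2;255;80;180m[48;2;255;80;180m [38;2;255;80;180m[48;2;15;15;25m🬕[38;2;255;80;180m[48;2;15;15;25m🬊[38;2;255;80;180m[48;2;27;27;40m🬀[38;2;15;15;25m[48;2;15;15;25m [38;2;15;15;25m[48;2;15;15;25m [38;2;27;27;40m[48;2;255;80;180m🬴[38;2;255;80;180m[48;2;255;80;180m [38;2;255;80;180m[48;2;35;35;50m🬛[38;2;15;15;25m[48;2;15;15;25m [38;2;15;15;25m[48;2;15;15;25m [0m
[38;2;255;80;180m[48;2;19;19;30m🬁[38;2;255;80;180m[48;2;15;15;25m🬆[38;2;35;35;50m[48;2;15;15;25m🬕[38;2;35;35;50m[48;2;15;15;25m🬂[38;2;35;35;50m[48;2;15;15;25m🬨[38;2;35;35;50m[48;2;15;15;25m🬂[38;2;35;35;50m[48;2;15;15;25m🬂[38;2;35;35;50m[48;2;15;15;25m🬕[38;2;255;80;180m[48;2;19;19;30m🬁[38;2;35;35;50m[48;2;15;15;25m🬨[38;2;35;35;50m[48;2;15;15;25m🬂[38;2;35;35;50m[48;2;15;15;25m🬂[0m
[38;2;21;21;33m[48;2;255;80;180m🬆[38;2;255;80;180m[48;2;15;15;25m🬺[38;2;27;27;40m[48;2;255;80;180m🬬[38;2;15;15;25m[48;2;35;35;50m🬰[38;2;15;15;25m[48;2;35;35;50m🬐[38;2;15;15;25m[48;2;35;35;50m🬰[38;2;15;15;25m[48;2;35;35;50m🬰[38;2;35;35;50m[48;2;15;15;25m🬛[38;2;15;15;25m[48;2;35;35;50m🬰[38;2;15;15;25m[48;2;35;35;50m🬐[38;2;15;15;25m[48;2;35;35;50m🬰[38;2;15;15;25m[48;2;35;35;50m🬰[0m
[38;2;15;15;25m[48;2;255;80;180m🬺[38;2;255;80;180m[48;2;15;15;25m🬆[38;2;35;35;50m[48;2;15;15;25m▌[38;2;15;15;25m[48;2;15;15;25m [38;2;15;15;25m[48;2;35;35;50m▌[38;2;15;15;25m[48;2;15;15;25m [38;2;15;15;25m[48;2;15;15;25m [38;2;35;35;50m[48;2;15;15;25m▌[38;2;15;15;25m[48;2;15;15;25m [38;2;15;15;25m[48;2;35;35;50m▌[38;2;15;15;25m[48;2;15;15;25m [38;2;15;15;25m[48;2;15;15;25m [0m
</frame>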